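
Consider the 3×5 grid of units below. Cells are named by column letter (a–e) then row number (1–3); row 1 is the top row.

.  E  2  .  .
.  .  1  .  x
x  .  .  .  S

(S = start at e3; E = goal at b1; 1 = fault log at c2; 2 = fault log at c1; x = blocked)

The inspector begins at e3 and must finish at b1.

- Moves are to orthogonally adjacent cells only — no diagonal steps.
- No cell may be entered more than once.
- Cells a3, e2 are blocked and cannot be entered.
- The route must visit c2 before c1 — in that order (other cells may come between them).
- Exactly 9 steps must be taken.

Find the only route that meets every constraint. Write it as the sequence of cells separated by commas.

e3, d3, c3, b3, b2, c2, d2, d1, c1, b1

The waypoints must appear in the order c2, c1, with no cell reused.
Route from e3: left 3 to b3, up 1 to b2, right 2 to d2, up 1 to d1, left 2 to b1 — 9 moves in all.
Check: order respected (1 at step 5, 2 at step 8); 9 moves as required.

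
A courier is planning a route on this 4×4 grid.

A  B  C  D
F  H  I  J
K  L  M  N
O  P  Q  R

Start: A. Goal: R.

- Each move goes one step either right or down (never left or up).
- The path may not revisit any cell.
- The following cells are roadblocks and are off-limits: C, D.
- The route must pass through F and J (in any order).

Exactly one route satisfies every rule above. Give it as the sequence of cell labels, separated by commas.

Moves only go right or down, so the column and row indices never decrease.
Route from A: down 1 to F, right 3 to J, down 2 to R — 6 moves in all.
Check: all required cells visited.

A, F, H, I, J, N, R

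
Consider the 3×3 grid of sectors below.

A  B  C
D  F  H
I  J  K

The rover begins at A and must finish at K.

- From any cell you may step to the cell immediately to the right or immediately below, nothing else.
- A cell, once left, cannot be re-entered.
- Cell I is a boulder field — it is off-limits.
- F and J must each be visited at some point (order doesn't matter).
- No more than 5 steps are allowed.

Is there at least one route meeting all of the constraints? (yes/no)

One route that works: A → D → F → J → K.

yes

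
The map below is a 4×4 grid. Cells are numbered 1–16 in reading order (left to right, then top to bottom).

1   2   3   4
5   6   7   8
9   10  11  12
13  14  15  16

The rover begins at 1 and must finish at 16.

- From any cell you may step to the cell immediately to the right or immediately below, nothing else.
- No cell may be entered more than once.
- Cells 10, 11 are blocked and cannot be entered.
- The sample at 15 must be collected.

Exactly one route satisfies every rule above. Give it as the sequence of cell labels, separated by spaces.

1 5 9 13 14 15 16

Moves only go right or down, so the column and row indices never decrease.
Route from 1: 3× down (reaching 13), 3× right (reaching 16) — 6 moves in all.
Check: all required cells visited.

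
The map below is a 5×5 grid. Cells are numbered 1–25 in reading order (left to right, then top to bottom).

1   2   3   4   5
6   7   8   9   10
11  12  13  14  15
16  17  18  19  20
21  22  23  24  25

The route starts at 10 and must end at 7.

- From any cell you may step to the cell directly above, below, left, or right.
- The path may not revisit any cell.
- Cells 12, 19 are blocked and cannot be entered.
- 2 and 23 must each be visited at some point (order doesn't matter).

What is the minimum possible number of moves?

11

Any route passes through 2 and 23 in some order between 10 and 7. Summing Manhattan distances along each leg and taking the cheapest ordering (10 → 23 → 2 → 7) gives a lower bound of 5 + 5 + 1 = 11 moves.
A route of 11 moves achieves this: 10 → 15 → 20 → 25 → 24 → 23 → 18 → 13 → 8 → 3 → 2 → 7.
Since 11 matches the lower bound, it is optimal.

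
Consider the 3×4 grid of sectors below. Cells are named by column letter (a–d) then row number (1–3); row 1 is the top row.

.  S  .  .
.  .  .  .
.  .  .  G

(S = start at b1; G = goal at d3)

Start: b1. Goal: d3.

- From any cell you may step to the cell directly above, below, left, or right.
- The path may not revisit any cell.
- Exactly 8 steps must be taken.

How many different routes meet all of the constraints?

Need simple routes of exactly 8 moves from b1 to d3 (Manhattan distance 4, so 2 moves are spent on a detour and 2 undoing it).
Branch systematically from the start, pruning whenever the remaining move budget drops below the Manhattan distance to d3 or differs from it in parity. Grouping the completions by first move — via b2: 2; via a1: 5; via c1: 2 — and summing: 2 + 5 + 2 = 9.
That gives 9 routes.

9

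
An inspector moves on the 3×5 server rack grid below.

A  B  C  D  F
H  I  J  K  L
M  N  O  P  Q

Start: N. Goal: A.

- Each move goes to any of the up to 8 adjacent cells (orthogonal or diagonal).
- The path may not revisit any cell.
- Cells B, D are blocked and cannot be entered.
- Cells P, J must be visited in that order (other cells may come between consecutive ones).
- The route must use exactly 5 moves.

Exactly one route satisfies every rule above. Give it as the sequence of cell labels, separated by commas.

N, O, P, J, I, A

The waypoints must appear in the order P, J, with no cell reused.
Route from N: right 2 to P, up-left 1 to J, left 1 to I, up-left 1 to A — 5 moves in all.
Check: order respected (P at step 2, J at step 3); 5 moves as required.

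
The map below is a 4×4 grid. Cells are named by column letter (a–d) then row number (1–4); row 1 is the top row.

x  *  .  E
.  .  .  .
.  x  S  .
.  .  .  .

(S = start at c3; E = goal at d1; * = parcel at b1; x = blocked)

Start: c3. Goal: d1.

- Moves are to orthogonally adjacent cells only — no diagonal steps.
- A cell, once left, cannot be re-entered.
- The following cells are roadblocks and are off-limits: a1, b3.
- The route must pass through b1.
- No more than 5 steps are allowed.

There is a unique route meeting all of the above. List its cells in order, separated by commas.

The 5-move cap with required stops at b1 leaves no slack for detours.
Route from c3: up to c2, left to b2, up to b1, 2× right (reaching d1) — 5 moves in all.
Check: all required cells visited; 5 ≤ 5 moves.

c3, c2, b2, b1, c1, d1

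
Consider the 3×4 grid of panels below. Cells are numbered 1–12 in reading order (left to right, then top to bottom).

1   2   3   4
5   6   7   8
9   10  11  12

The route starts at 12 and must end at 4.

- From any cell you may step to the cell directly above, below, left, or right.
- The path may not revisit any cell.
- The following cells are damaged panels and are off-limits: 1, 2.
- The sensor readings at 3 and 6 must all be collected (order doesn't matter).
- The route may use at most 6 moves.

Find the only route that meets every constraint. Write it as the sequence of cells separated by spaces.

Any route must reach 3 and 6 and still end at 4 within 6 moves, so the order of the required stops is forced.
Route from 12: 2× left (reaching 10), up to 6, right to 7, up to 3, right to 4 — 6 moves in all.
Check: all required cells visited; 6 ≤ 6 moves.

12 11 10 6 7 3 4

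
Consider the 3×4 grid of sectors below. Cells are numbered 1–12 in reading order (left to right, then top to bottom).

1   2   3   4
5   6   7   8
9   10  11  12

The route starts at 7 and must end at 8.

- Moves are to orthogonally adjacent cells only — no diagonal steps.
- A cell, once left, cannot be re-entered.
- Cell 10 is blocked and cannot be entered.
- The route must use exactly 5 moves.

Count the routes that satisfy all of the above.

Need simple routes of exactly 5 moves from 7 to 8 (Manhattan distance 1, so 2 moves are spent on a detour and 2 undoing it).
Enumerating: 7 6 2 3 4 8.
That gives 1 route.

1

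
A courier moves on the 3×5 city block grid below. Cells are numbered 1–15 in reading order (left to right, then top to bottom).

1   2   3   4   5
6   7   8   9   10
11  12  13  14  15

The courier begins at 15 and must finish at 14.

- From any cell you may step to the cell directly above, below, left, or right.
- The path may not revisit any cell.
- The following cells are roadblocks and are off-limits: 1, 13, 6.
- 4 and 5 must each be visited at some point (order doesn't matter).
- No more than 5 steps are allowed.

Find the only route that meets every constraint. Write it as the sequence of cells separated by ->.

The 5-move cap with required stops at 4, 5 leaves no slack for detours.
Route from 15: up 2 to 5, left 1 to 4, down 2 to 14 — 5 moves in all.
Check: all required cells visited; 5 ≤ 5 moves.

15 -> 10 -> 5 -> 4 -> 9 -> 14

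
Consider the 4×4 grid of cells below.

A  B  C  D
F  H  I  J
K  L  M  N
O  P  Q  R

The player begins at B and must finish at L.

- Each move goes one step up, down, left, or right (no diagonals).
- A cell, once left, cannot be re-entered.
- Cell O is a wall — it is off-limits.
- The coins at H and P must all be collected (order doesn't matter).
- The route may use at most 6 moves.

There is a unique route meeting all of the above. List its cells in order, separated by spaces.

The budget equals the shortest possible length, so every move has to be on a shortest route through the required cells.
Route from B: down to H, right to I, 2× down (reaching Q), left to P, up to L — 6 moves in all.
Check: all required cells visited; 6 ≤ 6 moves.

B H I M Q P L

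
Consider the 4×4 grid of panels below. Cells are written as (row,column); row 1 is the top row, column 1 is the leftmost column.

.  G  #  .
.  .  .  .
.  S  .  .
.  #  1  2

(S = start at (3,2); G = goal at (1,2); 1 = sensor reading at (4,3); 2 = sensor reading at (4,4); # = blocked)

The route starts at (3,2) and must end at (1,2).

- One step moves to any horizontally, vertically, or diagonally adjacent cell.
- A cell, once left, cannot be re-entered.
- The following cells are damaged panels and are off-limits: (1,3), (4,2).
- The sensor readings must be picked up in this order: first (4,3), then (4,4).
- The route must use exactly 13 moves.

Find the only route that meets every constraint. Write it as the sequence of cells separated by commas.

(3,2), (4,1), (3,1), (2,1), (1,1), (2,2), (3,3), (4,3), (4,4), (3,4), (2,4), (1,4), (2,3), (1,2)

The waypoints must appear in the order (4,3), (4,4), with no cell reused.
Route from (3,2): down-left 1 to (4,1), up 3 to (1,1), down-right 2 to (3,3), down 1 to (4,3), right 1 to (4,4), up 3 to (1,4), down-left 1 to (2,3), up-left 1 to (1,2) — 13 moves in all.
Check: order respected (1 at step 7, 2 at step 8); 13 moves as required.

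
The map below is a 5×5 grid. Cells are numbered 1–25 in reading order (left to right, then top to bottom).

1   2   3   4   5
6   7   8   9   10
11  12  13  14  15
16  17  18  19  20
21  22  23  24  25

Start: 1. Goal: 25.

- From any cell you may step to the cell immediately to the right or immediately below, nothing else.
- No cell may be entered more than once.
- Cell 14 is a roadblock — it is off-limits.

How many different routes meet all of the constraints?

A right/down-only route from 1 to 25 makes exactly 4 down-moves and 4 right-moves in some order.
With no other constraints that would be C(8,4) = 70 routes.
Subtract routes through each blocked cell (inclusion–exclusion for overlaps): − through 14: 30 → 40.
That gives 40 routes.

40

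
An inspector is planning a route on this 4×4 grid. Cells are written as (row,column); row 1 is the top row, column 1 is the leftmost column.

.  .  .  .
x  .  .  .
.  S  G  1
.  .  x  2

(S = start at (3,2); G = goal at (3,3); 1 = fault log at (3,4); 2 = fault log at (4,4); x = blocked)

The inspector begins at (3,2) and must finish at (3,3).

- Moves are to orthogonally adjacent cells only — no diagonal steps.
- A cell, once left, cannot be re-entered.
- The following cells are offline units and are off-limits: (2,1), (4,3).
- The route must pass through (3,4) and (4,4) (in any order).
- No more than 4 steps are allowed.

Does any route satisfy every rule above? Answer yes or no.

(4,4) must be visited but has only one open neighbour ((3,4)), and it is neither the start nor the goal — the route would have to enter and leave through (3,4), re-entering it.

no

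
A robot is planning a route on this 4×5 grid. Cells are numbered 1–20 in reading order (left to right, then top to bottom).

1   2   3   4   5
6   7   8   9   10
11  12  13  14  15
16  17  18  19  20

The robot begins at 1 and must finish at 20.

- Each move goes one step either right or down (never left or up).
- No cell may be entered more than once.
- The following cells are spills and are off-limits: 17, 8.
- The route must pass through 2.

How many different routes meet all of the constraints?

7

A right/down-only route from 1 to 20 makes exactly 3 down-moves and 4 right-moves in some order.
With no other constraints that would be C(7,3) = 35 routes.
Split at 2 and multiply the segment counts (each segment already excludes blocked cells): 1→2: 1; 2→20: 7; product = 7.
That gives 7 routes.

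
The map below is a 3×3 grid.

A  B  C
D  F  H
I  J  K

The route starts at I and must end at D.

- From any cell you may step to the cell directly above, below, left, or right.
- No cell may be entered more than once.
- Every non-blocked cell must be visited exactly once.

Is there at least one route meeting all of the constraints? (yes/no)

Colour the cells like a checkerboard: each orthogonal step flips colour, so a Hamiltonian route alternates colours. Here there are 5 cells of one colour and 4 of the other, with start on the opposite colour to the goal — the counts and endpoints can't be arranged into an alternating sequence of length 9, so no Hamiltonian route exists.

no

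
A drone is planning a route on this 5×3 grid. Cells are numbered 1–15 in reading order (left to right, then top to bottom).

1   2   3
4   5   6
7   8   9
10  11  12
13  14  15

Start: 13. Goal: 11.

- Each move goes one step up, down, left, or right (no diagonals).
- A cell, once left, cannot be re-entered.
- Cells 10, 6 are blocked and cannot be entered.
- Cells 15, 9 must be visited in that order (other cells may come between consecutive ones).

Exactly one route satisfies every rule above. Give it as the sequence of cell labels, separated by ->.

The waypoints must appear in the order 15, 9, with no cell reused.
Route from 13: 2× right (reaching 15), 2× up (reaching 9), left to 8, down to 11 — 6 moves in all.
Check: order respected (15 at step 2, 9 at step 4).

13 -> 14 -> 15 -> 12 -> 9 -> 8 -> 11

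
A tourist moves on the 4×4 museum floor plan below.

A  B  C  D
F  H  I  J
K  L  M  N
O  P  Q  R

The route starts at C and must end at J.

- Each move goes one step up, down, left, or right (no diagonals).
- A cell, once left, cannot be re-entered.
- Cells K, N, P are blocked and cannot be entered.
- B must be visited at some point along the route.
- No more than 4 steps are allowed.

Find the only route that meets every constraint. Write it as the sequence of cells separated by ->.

C -> B -> H -> I -> J

Any route must reach B and still end at J within 4 moves, so the order of the required stops is forced.
Route from C: left to B, down to H, 2× right (reaching J) — 4 moves in all.
Check: all required cells visited; 4 ≤ 4 moves.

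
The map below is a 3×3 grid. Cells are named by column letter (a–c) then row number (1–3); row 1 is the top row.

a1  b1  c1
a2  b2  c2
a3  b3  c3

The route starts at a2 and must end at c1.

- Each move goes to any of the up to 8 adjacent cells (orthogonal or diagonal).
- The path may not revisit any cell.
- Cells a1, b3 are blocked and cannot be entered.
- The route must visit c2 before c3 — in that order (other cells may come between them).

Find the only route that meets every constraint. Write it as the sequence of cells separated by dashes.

The waypoints must appear in the order c2, c3, with no cell reused.
Route from a2: up-right to b1, down-right to c2, down to c3, up-left to b2, up-right to c1 — 5 moves in all.
Check: order respected (c2 at step 2, c3 at step 3).

a2 - b1 - c2 - c3 - b2 - c1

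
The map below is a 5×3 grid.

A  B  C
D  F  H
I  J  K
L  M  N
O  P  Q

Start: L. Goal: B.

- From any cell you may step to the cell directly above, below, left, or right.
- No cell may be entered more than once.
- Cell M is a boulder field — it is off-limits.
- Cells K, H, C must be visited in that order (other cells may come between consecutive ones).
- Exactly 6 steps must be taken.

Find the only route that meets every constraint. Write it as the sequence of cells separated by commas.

The waypoints must appear in the order K, H, C, with no cell reused.
Route from L: up 1 to I, right 2 to K, up 2 to C, left 1 to B — 6 moves in all.
Check: order respected (K at step 3, H at step 4, C at step 5); 6 moves as required.

L, I, J, K, H, C, B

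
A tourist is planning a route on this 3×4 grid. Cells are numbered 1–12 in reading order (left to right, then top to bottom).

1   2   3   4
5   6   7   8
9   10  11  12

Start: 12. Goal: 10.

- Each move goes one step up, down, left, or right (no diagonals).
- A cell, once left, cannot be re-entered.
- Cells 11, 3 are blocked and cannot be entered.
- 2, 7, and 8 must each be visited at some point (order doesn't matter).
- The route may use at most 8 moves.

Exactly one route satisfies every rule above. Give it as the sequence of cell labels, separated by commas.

12, 8, 7, 6, 2, 1, 5, 9, 10

Any route must reach 2, 7, and 8 and still end at 10 within 8 moves, so the order of the required stops is forced.
Route from 12: up to 8, 2× left (reaching 6), up to 2, left to 1, 2× down (reaching 9), right to 10 — 8 moves in all.
Check: all required cells visited; 8 ≤ 8 moves.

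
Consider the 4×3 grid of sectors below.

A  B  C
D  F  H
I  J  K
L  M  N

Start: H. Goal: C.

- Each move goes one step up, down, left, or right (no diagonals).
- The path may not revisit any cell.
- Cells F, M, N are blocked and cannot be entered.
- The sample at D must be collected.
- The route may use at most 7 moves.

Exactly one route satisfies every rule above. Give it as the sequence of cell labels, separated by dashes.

H - K - J - I - D - A - B - C

The 7-move cap with required stops at D leaves no slack for detours.
Route from H: down 1 to K, left 2 to I, up 2 to A, right 2 to C — 7 moves in all.
Check: all required cells visited; 7 ≤ 7 moves.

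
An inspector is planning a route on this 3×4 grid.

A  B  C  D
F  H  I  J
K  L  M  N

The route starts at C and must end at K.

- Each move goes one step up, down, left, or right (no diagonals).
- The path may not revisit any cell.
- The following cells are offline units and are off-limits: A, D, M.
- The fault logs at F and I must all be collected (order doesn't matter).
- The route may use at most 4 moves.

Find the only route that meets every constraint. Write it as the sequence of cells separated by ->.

C -> I -> H -> F -> K

Any route must reach F and I and still end at K within 4 moves, so the order of the required stops is forced.
Route from C: down 1 to I, left 2 to F, down 1 to K — 4 moves in all.
Check: all required cells visited; 4 ≤ 4 moves.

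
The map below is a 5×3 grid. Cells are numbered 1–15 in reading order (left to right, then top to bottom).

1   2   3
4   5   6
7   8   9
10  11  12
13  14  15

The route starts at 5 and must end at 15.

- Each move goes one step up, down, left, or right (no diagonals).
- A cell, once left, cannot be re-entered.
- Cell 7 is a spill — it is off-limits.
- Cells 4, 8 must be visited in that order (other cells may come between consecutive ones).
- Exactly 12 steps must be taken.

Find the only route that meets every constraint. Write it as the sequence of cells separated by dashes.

5 - 4 - 1 - 2 - 3 - 6 - 9 - 8 - 11 - 10 - 13 - 14 - 15

The waypoints must appear in the order 4, 8, with no cell reused.
Route from 5: left to 4, up to 1, 2× right (reaching 3), 2× down (reaching 9), left to 8, down to 11, left to 10, down to 13, 2× right (reaching 15) — 12 moves in all.
Check: order respected (4 at step 1, 8 at step 7); 12 moves as required.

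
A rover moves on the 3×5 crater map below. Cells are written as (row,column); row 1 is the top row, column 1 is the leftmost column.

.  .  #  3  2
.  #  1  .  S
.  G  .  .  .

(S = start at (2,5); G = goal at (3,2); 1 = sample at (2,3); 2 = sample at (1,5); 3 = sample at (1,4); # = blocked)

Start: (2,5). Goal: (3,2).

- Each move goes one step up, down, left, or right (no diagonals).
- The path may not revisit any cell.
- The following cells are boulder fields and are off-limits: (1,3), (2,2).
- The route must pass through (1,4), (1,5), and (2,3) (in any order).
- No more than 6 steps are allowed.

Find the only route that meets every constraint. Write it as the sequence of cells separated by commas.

The budget equals the shortest possible length, so every move has to be on a shortest route through the required cells.
Route from (2,5): up 1 to (1,5), left 1 to (1,4), down 1 to (2,4), left 1 to (2,3), down 1 to (3,3), left 1 to (3,2) — 6 moves in all.
Check: all required cells visited; 6 ≤ 6 moves.

(2,5), (1,5), (1,4), (2,4), (2,3), (3,3), (3,2)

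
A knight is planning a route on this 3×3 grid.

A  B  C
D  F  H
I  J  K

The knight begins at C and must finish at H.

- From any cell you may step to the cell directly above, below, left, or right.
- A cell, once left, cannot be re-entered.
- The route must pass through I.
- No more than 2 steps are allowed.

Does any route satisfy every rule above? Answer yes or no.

Even ignoring the no-revisit rule, getting from C to H via I needs at least 4 + 3 = 7 moves (Manhattan distance per leg), which exceeds the 2-move limit.

no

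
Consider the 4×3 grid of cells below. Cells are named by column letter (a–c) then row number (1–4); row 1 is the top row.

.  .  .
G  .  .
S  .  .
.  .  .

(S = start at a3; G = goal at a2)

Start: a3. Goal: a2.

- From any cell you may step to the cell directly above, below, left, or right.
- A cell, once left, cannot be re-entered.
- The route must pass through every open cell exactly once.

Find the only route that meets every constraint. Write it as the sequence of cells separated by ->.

a3 -> a4 -> b4 -> c4 -> c3 -> b3 -> b2 -> c2 -> c1 -> b1 -> a1 -> a2

Need to visit all 12 open cells exactly once, starting at a3 and ending at a2.
Cell a4 has only two open neighbours (a3 and b4), so the path must pass straight through it: one of those is the cell it's entered from and the other is where it exits.
Route from a3: down 1 to a4, right 2 to c4, up 1 to c3, left 1 to b3, up 1 to b2, right 1 to c2, up 1 to c1, left 2 to a1, down 1 to a2 — 11 moves in all.
Check: all 12 open cells covered.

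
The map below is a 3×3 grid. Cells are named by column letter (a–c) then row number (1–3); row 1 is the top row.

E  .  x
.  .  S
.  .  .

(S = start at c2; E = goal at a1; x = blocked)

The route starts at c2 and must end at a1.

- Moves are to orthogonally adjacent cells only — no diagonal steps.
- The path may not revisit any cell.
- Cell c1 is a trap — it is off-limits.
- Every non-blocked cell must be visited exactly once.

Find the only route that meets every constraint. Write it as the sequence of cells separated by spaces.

c2 c3 b3 a3 a2 b2 b1 a1

Need to visit all 8 open cells exactly once, starting at c2 and ending at a1.
Cell b1 has only two open neighbours (b2 and a1), so the path must pass straight through it: one of those is the cell it's entered from and the other is where it exits.
Route from c2: down to c3, 2× left (reaching a3), up to a2, right to b2, up to b1, left to a1 — 7 moves in all.
Check: all 8 open cells covered.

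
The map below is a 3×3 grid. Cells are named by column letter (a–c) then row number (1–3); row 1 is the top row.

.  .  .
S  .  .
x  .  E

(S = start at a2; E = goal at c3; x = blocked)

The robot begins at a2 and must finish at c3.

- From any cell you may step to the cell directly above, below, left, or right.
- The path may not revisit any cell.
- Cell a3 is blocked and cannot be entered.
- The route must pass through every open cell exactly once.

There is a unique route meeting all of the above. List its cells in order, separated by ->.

Need to visit all 8 open cells exactly once, starting at a2 and ending at c3.
Cell b3 has only two open neighbours (b2 and c3), so the path must pass straight through it: one of those is the cell it's entered from and the other is where it exits.
Route from a2: up to a1, 2× right (reaching c1), down to c2, left to b2, down to b3, right to c3 — 7 moves in all.
Check: all 8 open cells covered.

a2 -> a1 -> b1 -> c1 -> c2 -> b2 -> b3 -> c3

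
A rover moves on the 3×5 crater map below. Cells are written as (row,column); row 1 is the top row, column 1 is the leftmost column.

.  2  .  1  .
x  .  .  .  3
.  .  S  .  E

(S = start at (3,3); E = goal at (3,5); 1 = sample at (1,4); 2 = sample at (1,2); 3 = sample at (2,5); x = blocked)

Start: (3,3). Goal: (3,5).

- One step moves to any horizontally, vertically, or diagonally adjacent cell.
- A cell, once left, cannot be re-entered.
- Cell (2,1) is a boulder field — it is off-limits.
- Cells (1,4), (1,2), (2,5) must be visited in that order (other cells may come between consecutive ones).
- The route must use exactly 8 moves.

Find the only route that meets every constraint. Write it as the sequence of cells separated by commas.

(3,3), (2,4), (1,4), (1,3), (1,2), (2,3), (3,4), (2,5), (3,5)

The waypoints must appear in the order (1,4), (1,2), (2,5), with no cell reused.
Route from (3,3): up-right 1 to (2,4), up 1 to (1,4), left 2 to (1,2), down-right 2 to (3,4), up-right 1 to (2,5), down 1 to (3,5) — 8 moves in all.
Check: order respected (1 at step 2, 2 at step 4, 3 at step 7); 8 moves as required.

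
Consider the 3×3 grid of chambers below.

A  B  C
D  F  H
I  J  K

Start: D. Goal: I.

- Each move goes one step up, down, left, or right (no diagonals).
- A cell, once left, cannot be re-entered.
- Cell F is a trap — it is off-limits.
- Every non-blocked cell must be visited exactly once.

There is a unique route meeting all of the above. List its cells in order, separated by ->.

Need to visit all 8 open cells exactly once, starting at D and ending at I.
Cell K has only two open neighbours (H and J), so the path must pass straight through it: one of those is the cell it's entered from and the other is where it exits.
Route from D: up to A, 2× right (reaching C), 2× down (reaching K), 2× left (reaching I) — 7 moves in all.
Check: all 8 open cells covered.

D -> A -> B -> C -> H -> K -> J -> I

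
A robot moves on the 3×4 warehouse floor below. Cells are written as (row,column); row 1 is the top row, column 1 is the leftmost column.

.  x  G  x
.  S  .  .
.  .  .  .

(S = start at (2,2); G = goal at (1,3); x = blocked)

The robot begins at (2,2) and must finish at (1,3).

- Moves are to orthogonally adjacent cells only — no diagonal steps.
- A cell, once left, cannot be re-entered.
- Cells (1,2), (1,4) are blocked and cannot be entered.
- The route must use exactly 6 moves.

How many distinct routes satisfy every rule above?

2

Need simple routes of exactly 6 moves from (2,2) to (1,3) (Manhattan distance 2, so 2 moves are spent on a detour and 2 undoing it).
Enumerating: (2,2) (3,2) (3,3) (3,4) (2,4) (2,3) (1,3) | (2,2) (2,1) (3,1) (3,2) (3,3) (2,3) (1,3).
That gives 2 routes.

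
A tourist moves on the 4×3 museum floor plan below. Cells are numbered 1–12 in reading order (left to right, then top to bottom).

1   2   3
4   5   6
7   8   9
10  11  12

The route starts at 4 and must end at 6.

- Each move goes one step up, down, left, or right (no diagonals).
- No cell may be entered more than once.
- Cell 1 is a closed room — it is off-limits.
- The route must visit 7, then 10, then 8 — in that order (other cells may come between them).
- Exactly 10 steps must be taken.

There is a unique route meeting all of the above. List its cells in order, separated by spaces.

The waypoints must appear in the order 7, 10, 8, with no cell reused.
Route from 4: 2× down (reaching 10), 2× right (reaching 12), up to 9, left to 8, 2× up (reaching 2), right to 3, down to 6 — 10 moves in all.
Check: order respected (7 at step 1, 10 at step 2, 8 at step 6); 10 moves as required.

4 7 10 11 12 9 8 5 2 3 6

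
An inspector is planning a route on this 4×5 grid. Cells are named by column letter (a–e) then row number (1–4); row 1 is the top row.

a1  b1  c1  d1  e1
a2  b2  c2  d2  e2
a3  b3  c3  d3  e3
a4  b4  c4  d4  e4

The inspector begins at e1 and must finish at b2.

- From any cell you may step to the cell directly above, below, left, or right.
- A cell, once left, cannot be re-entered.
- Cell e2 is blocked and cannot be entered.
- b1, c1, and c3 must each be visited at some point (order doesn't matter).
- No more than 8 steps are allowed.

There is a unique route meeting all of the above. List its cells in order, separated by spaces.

e1 d1 d2 d3 c3 c2 c1 b1 b2

The 8-move cap with required stops at b1, c1, c3 leaves no slack for detours.
Route from e1: left to d1, 2× down (reaching d3), left to c3, 2× up (reaching c1), left to b1, down to b2 — 8 moves in all.
Check: all required cells visited; 8 ≤ 8 moves.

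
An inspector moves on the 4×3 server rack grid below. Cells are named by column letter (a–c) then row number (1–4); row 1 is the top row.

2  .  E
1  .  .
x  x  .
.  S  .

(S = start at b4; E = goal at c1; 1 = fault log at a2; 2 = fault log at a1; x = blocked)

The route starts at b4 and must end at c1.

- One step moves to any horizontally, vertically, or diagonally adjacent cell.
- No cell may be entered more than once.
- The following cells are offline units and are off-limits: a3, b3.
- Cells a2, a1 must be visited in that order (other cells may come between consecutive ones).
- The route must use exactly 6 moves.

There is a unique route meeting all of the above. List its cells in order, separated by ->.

b4 -> c3 -> b2 -> a2 -> a1 -> b1 -> c1

The waypoints must appear in the order a2, a1, with no cell reused.
Route from b4: up-right to c3, up-left to b2, left to a2, up to a1, 2× right (reaching c1) — 6 moves in all.
Check: order respected (1 at step 3, 2 at step 4); 6 moves as required.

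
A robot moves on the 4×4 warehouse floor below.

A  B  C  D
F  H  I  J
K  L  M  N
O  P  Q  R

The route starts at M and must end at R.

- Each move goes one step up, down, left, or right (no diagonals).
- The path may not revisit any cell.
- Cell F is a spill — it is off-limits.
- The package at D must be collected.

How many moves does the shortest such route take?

6

Any route passes through D somewhere between M and R. Summing Manhattan distances along the two legs (M → D → R) gives a lower bound of 3 + 3 = 6 moves.
A route of 6 moves achieves this: M → I → C → D → J → N → R.
Since 6 matches the lower bound, it is optimal.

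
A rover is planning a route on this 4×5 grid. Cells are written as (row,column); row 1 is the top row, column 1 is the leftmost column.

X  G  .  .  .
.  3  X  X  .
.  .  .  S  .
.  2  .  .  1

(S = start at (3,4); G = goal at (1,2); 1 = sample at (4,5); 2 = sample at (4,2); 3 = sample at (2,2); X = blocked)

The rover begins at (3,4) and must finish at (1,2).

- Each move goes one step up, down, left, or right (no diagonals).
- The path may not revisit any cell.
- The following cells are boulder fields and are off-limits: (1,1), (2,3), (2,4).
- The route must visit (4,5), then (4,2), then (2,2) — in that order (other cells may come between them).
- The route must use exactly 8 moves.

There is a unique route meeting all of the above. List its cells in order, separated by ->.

(3,4) -> (3,5) -> (4,5) -> (4,4) -> (4,3) -> (4,2) -> (3,2) -> (2,2) -> (1,2)

The waypoints must appear in the order (4,5), (4,2), (2,2), with no cell reused.
Route from (3,4): right 1 to (3,5), down 1 to (4,5), left 3 to (4,2), up 3 to (1,2) — 8 moves in all.
Check: order respected (1 at step 2, 2 at step 5, 3 at step 7); 8 moves as required.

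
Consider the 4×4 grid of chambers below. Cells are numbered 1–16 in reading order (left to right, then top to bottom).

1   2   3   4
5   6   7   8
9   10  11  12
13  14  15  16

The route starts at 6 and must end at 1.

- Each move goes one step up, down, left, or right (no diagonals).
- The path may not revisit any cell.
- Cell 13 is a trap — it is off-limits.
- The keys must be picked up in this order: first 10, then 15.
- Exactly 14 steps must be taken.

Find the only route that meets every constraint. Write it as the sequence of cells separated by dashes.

6 - 5 - 9 - 10 - 14 - 15 - 16 - 12 - 11 - 7 - 8 - 4 - 3 - 2 - 1

The waypoints must appear in the order 10, 15, with no cell reused.
Route from 6: left to 5, down to 9, right to 10, down to 14, 2× right (reaching 16), up to 12, left to 11, up to 7, right to 8, up to 4, 3× left (reaching 1) — 14 moves in all.
Check: order respected (10 at step 3, 15 at step 5); 14 moves as required.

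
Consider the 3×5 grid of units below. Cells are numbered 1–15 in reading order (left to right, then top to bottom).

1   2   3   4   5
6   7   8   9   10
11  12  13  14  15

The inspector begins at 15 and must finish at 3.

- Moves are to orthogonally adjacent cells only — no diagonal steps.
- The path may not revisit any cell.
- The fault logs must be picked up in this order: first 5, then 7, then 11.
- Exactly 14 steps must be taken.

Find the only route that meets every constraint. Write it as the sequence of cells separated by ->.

The waypoints must appear in the order 5, 7, 11, with no cell reused.
Route from 15: 2× up (reaching 5), left to 4, 2× down (reaching 14), left to 13, up to 8, left to 7, down to 12, left to 11, 2× up (reaching 1), 2× right (reaching 3) — 14 moves in all.
Check: order respected (5 at step 2, 7 at step 8, 11 at step 10); 14 moves as required.

15 -> 10 -> 5 -> 4 -> 9 -> 14 -> 13 -> 8 -> 7 -> 12 -> 11 -> 6 -> 1 -> 2 -> 3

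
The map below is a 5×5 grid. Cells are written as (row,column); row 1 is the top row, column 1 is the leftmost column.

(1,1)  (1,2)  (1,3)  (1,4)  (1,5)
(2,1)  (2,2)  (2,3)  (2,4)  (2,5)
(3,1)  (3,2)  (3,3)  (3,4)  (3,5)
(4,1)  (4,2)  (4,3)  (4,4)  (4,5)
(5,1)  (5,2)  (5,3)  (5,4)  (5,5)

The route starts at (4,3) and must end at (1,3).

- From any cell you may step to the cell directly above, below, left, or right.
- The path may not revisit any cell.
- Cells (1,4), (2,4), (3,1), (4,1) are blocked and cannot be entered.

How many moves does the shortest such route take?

The Manhattan distance from (4,3) to (1,3) is |4−1| + |3−3| = 3, so at least 3 moves are needed.
A route of 3 moves achieves this: (4,3) → (3,3) → (2,3) → (1,3).
Since 3 matches the lower bound, it is optimal.

3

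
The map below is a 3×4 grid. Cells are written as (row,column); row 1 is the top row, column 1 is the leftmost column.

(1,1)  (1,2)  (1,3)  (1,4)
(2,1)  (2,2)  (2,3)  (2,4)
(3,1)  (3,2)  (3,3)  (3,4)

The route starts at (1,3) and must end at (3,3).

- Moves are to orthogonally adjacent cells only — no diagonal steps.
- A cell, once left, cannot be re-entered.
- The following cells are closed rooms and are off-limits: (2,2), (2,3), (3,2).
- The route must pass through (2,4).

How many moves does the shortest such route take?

Any route passes through (2,4) somewhere between (1,3) and (3,3). Summing Manhattan distances along the two legs ((1,3) → (2,4) → (3,3)) gives a lower bound of 2 + 2 = 4 moves.
A route of 4 moves achieves this: (1,3) → (1,4) → (2,4) → (3,4) → (3,3).
Since 4 matches the lower bound, it is optimal.

4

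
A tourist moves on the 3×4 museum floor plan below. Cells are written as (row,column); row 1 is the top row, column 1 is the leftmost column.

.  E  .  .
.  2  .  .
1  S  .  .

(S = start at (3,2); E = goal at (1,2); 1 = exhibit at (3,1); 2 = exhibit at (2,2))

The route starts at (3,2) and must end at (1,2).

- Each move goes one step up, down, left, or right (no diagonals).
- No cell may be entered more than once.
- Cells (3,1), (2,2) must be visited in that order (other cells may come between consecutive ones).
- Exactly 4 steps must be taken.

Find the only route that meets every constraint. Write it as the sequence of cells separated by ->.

The waypoints must appear in the order (3,1), (2,2), with no cell reused.
Route from (3,2): left to (3,1), up to (2,1), right to (2,2), up to (1,2) — 4 moves in all.
Check: order respected (1 at step 1, 2 at step 3); 4 moves as required.

(3,2) -> (3,1) -> (2,1) -> (2,2) -> (1,2)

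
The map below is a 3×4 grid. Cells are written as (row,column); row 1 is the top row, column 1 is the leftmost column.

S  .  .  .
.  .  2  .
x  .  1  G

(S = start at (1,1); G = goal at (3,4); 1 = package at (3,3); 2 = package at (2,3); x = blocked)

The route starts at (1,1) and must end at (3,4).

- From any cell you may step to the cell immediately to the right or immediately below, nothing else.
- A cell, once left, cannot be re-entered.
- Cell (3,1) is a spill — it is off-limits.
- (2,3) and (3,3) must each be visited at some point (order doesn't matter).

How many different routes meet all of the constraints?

A right/down-only route from (1,1) to (3,4) makes exactly 2 down-moves and 3 right-moves in some order.
With no other constraints that would be C(5,2) = 10 routes.
A monotone route can only reach the required cells in the order (2,3), (3,3), so split there and multiply the segment counts (each segment already excludes blocked cells): (1,1)→(2,3): 3; (2,3)→(3,3): 1; (3,3)→(3,4): 1; product = 3.
That gives 3 routes.

3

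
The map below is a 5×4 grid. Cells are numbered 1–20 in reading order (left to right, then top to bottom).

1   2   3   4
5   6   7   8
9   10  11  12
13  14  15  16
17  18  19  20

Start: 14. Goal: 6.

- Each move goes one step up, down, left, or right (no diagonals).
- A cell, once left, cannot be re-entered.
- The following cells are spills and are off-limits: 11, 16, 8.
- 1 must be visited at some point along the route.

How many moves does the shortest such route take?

6

Any route passes through 1 somewhere between 14 and 6. Summing Manhattan distances along the two legs (14 → 1 → 6) gives a lower bound of 4 + 2 = 6 moves.
A route of 6 moves achieves this: 14 → 10 → 9 → 5 → 1 → 2 → 6.
Since 6 matches the lower bound, it is optimal.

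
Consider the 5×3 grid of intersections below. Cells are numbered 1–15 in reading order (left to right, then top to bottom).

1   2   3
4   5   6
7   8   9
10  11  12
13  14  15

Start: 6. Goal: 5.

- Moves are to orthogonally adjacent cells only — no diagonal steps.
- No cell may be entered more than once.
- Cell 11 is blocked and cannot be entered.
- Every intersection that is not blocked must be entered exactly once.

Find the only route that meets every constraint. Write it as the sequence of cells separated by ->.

Need to visit all 14 open cells exactly once, starting at 6 and ending at 5.
Route from 6: up to 3, 2× left (reaching 1), 4× down (reaching 13), 2× right (reaching 15), 2× up (reaching 9), left to 8, up to 5 — 13 moves in all.
Check: all 14 open cells covered.

6 -> 3 -> 2 -> 1 -> 4 -> 7 -> 10 -> 13 -> 14 -> 15 -> 12 -> 9 -> 8 -> 5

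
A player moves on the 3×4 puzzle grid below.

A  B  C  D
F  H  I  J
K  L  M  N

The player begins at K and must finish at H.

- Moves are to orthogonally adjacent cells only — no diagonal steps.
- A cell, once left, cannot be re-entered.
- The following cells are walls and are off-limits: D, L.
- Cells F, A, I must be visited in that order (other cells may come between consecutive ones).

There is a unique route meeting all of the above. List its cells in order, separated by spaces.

K F A B C I H

The waypoints must appear in the order F, A, I, with no cell reused.
Route from K: up 2 to A, right 2 to C, down 1 to I, left 1 to H — 6 moves in all.
Check: order respected (F at step 1, A at step 2, I at step 5).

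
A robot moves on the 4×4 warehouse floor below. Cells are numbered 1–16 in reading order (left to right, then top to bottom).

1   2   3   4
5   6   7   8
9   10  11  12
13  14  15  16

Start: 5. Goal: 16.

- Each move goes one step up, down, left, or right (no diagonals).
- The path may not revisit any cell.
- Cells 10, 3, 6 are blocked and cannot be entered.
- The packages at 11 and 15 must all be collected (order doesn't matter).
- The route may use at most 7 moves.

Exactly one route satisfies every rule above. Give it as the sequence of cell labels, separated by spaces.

The 7-move cap with required stops at 11, 15 leaves no slack for detours.
Route from 5: down 2 to 13, right 2 to 15, up 1 to 11, right 1 to 12, down 1 to 16 — 7 moves in all.
Check: all required cells visited; 7 ≤ 7 moves.

5 9 13 14 15 11 12 16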